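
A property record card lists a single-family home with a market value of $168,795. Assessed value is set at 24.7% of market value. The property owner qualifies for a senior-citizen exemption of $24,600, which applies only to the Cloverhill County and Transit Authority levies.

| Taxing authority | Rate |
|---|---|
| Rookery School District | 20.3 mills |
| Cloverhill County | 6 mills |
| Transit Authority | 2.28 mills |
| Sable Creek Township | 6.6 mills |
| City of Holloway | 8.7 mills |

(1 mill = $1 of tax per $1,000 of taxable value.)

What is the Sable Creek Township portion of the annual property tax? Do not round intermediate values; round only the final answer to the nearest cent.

$275.17

Assessed value = $168,795 × 0.247 = $41,692.365
Sable Creek Township taxable value = $41,692.365 (exemption does not apply)
Sable Creek Township levy = $41,692.365 × 0.0066 = $275.169609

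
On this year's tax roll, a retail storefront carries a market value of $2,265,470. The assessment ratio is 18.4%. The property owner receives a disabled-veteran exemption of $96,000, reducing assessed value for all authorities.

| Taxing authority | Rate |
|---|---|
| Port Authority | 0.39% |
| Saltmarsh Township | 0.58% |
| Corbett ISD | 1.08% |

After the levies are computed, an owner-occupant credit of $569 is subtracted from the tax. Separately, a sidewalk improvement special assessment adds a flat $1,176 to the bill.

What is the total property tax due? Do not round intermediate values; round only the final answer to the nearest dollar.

$7,184

Assessed value = $2,265,470 × 0.184 = $416,846.48
Taxable value = $416,846.48 − $96,000 = $320,846.48
Port Authority: $320,846.48 × 0.0039 = $1,251.301272
Saltmarsh Township: $320,846.48 × 0.0058 = $1,860.909584
Corbett ISD: $320,846.48 × 0.0108 = $3,465.141984
Levies subtotal = $6,577.35284
After credit = $6,577.35284 − $569 = $6,008.35284
Total = $6,008.35284 + $1,176 = $7,184.35284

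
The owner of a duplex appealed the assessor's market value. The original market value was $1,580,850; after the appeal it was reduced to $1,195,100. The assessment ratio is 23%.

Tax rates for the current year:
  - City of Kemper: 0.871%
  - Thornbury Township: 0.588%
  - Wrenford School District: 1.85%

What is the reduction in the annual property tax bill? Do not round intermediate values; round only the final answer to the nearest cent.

Old assessed value = $1,580,850 × 0.23 = $363,595.5
New assessed value = $1,195,100 × 0.23 = $274,873
Combined rate = 0.00871 + 0.00588 + 0.0185 = 0.03309
Old tax = $363,595.5 × 0.03309 = $12,031.375095
New tax = $274,873 × 0.03309 = $9,095.54757
Reduction = $12,031.375095 − $9,095.54757 = $2,935.827525

$2,935.83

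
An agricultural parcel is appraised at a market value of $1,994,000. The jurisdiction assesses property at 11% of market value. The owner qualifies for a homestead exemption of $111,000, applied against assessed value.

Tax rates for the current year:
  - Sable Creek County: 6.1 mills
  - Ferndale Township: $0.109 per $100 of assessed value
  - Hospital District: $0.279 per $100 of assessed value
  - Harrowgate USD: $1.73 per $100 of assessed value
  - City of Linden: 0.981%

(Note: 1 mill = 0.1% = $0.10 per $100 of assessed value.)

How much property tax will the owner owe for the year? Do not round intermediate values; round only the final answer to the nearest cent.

Assessed value = $1,994,000 × 0.11 = $219,340
Taxable value = $219,340 − $111,000 = $108,340
Sable Creek County: $108,340 × 0.0061 = $660.874
Ferndale Township: $108,340 × 0.00109 = $118.0906
Hospital District: $108,340 × 0.00279 = $302.2686
Harrowgate USD: $108,340 × 0.0173 = $1,874.282
City of Linden: $108,340 × 0.00981 = $1,062.8154
Total = $4,018.3306

$4,018.33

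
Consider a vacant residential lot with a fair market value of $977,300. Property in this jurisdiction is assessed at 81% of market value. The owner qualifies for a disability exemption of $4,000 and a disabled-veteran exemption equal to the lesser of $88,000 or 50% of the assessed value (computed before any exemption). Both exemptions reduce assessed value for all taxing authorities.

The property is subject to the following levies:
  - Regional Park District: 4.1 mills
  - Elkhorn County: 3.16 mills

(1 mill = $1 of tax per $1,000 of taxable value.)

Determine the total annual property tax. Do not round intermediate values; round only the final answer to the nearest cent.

Assessed value = $977,300 × 0.81 = $791,613
Disabled-veteran exemption = min($88,000, 50% × $791,613) = min($88,000, $395,806.5) = $88,000 (dollar cap binds)
Taxable value = $791,613 − $4,000 − $88,000 = $699,613
Regional Park District: $699,613 × 0.0041 = $2,868.4133
Elkhorn County: $699,613 × 0.00316 = $2,210.77708
Total = $5,079.19038

$5,079.19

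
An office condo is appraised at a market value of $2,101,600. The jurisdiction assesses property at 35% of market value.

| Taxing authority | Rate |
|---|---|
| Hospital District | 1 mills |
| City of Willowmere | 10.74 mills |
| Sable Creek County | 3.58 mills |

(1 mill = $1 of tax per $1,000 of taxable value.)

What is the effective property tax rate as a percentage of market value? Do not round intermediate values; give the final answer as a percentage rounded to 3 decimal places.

0.536%

Assessed value = $2,101,600 × 0.35 = $735,560
Hospital District: $735,560 × 0.001 = $735.56
City of Willowmere: $735,560 × 0.01074 = $7,899.9144
Sable Creek County: $735,560 × 0.00358 = $2,633.3048
Total tax = $11,268.7792
Effective rate = $11,268.7792 ÷ $2,101,600 = 0.536% of market value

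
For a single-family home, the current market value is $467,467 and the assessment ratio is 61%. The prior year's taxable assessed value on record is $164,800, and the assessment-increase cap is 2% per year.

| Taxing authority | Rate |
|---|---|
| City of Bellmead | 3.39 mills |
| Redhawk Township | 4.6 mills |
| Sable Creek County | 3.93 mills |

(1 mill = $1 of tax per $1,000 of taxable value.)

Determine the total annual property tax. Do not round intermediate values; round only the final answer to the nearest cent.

$2,003.70

Uncapped assessed value = $467,467 × 0.61 = $285,154.87
Cap limit = $164,800 × 1.02 = $168,096
Taxable assessed value = min($285,154.87, $168,096) = $168,096 (cap binds)
City of Bellmead: $168,096 × 0.00339 = $569.84544
Redhawk Township: $168,096 × 0.0046 = $773.2416
Sable Creek County: $168,096 × 0.00393 = $660.61728
Total = $2,003.70432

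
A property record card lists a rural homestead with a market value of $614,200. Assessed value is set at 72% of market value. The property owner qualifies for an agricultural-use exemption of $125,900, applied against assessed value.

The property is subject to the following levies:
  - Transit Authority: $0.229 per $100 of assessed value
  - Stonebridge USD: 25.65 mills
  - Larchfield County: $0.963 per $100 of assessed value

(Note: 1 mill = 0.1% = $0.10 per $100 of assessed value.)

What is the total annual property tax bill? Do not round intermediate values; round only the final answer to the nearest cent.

$11,884.29

Assessed value = $614,200 × 0.72 = $442,224
Taxable value = $442,224 − $125,900 = $316,324
Transit Authority: $316,324 × 0.00229 = $724.38196
Stonebridge USD: $316,324 × 0.02565 = $8,113.7106
Larchfield County: $316,324 × 0.00963 = $3,046.20012
Total = $11,884.29268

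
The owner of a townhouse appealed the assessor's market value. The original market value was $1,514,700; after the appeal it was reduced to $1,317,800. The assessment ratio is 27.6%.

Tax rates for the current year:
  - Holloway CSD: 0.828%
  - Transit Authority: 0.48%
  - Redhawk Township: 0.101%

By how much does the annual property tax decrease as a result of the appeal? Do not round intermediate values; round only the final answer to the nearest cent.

$765.71

Old assessed value = $1,514,700 × 0.276 = $418,057.2
New assessed value = $1,317,800 × 0.276 = $363,712.8
Combined rate = 0.00828 + 0.0048 + 0.00101 = 0.01409
Old tax = $418,057.2 × 0.01409 = $5,890.425948
New tax = $363,712.8 × 0.01409 = $5,124.713352
Reduction = $5,890.425948 − $5,124.713352 = $765.712596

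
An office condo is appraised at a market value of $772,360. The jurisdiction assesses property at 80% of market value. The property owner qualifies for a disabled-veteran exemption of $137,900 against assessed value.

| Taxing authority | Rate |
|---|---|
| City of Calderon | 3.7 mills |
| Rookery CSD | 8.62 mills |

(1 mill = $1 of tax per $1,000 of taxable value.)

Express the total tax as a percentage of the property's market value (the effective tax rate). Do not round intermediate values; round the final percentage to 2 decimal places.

0.77%

Assessed value = $772,360 × 0.8 = $617,888
Taxable value = $617,888 − $137,900 = $479,988
City of Calderon: $479,988 × 0.0037 = $1,775.9556
Rookery CSD: $479,988 × 0.00862 = $4,137.49656
Total tax = $5,913.45216
Effective rate = $5,913.45216 ÷ $772,360 = 0.77% of market value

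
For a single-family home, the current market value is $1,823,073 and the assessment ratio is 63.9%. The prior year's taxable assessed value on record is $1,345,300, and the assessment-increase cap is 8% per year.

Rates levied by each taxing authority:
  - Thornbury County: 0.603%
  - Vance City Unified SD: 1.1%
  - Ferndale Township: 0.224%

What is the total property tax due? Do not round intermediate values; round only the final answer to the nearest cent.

$22,448.46

Uncapped assessed value = $1,823,073 × 0.639 = $1,164,943.647
Cap limit = $1,345,300 × 1.08 = $1,452,924
Taxable assessed value = min($1,164,943.647, $1,452,924) = $1,164,943.647 (cap does not bind)
Thornbury County: $1,164,943.647 × 0.00603 = $7,024.61019141
Vance City Unified SD: $1,164,943.647 × 0.011 = $12,814.380117
Ferndale Township: $1,164,943.647 × 0.00224 = $2,609.47376928
Total = $22,448.46407769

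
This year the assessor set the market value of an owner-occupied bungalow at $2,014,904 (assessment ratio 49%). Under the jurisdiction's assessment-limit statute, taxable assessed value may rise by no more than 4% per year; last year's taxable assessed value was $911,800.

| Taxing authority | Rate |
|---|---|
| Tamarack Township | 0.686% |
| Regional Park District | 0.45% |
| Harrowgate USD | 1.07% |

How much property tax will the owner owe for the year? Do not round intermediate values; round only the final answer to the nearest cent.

$20,918.88

Uncapped assessed value = $2,014,904 × 0.49 = $987,302.96
Cap limit = $911,800 × 1.04 = $948,272
Taxable assessed value = min($987,302.96, $948,272) = $948,272 (cap binds)
Tamarack Township: $948,272 × 0.00686 = $6,505.14592
Regional Park District: $948,272 × 0.0045 = $4,267.224
Harrowgate USD: $948,272 × 0.0107 = $10,146.5104
Total = $20,918.88032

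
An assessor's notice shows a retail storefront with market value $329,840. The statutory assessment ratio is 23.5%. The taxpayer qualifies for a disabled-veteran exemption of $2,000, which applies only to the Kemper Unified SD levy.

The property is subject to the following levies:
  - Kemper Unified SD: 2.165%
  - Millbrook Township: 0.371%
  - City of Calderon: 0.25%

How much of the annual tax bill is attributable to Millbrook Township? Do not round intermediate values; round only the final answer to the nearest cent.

$287.57

Assessed value = $329,840 × 0.235 = $77,512.4
Millbrook Township taxable value = $77,512.4 (exemption does not apply)
Millbrook Township levy = $77,512.4 × 0.00371 = $287.571004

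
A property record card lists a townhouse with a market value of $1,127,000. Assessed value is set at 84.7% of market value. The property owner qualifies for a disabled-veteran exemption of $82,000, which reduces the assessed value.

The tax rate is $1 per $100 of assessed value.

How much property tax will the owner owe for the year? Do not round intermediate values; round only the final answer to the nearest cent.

$8,725.69

Assessed value = $1,127,000 × 0.847 = $954,569
Taxable value = $954,569 − $82,000 = $872,569
Tax = $872,569 × 0.01 = $8,725.69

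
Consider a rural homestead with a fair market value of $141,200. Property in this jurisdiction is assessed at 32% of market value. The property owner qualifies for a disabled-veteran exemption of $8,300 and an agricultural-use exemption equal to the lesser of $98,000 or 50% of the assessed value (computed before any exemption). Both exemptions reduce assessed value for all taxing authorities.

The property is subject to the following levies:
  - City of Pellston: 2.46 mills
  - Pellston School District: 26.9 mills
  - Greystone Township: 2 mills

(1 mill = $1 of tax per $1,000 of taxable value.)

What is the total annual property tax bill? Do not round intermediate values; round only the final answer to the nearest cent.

$448.20

Assessed value = $141,200 × 0.32 = $45,184
Agricultural-use exemption = min($98,000, 50% × $45,184) = min($98,000, $22,592) = $22,592 (percentage binds)
Taxable value = $45,184 − $8,300 − $22,592 = $14,292
City of Pellston: $14,292 × 0.00246 = $35.15832
Pellston School District: $14,292 × 0.0269 = $384.4548
Greystone Township: $14,292 × 0.002 = $28.584
Total = $448.19712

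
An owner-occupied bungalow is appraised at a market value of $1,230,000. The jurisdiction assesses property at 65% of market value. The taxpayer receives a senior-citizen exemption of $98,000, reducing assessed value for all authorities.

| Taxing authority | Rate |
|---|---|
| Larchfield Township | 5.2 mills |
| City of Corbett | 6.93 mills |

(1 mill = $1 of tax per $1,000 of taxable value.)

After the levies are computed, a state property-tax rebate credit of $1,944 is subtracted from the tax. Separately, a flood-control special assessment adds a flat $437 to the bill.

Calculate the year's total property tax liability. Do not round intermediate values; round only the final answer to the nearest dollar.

$7,002

Assessed value = $1,230,000 × 0.65 = $799,500
Taxable value = $799,500 − $98,000 = $701,500
Larchfield Township: $701,500 × 0.0052 = $3,647.8
City of Corbett: $701,500 × 0.00693 = $4,861.395
Levies subtotal = $8,509.195
After credit = $8,509.195 − $1,944 = $6,565.195
Total = $6,565.195 + $437 = $7,002.195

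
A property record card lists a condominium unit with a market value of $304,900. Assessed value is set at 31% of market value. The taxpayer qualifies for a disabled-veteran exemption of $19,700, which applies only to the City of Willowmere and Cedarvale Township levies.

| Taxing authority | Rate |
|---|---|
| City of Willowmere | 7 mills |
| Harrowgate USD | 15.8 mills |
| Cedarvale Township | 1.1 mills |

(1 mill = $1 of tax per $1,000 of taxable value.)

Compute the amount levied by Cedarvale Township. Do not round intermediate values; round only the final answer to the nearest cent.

$82.30

Assessed value = $304,900 × 0.31 = $94,519
Cedarvale Township taxable value = $94,519 − $19,700 = $74,819
Cedarvale Township levy = $74,819 × 0.0011 = $82.3009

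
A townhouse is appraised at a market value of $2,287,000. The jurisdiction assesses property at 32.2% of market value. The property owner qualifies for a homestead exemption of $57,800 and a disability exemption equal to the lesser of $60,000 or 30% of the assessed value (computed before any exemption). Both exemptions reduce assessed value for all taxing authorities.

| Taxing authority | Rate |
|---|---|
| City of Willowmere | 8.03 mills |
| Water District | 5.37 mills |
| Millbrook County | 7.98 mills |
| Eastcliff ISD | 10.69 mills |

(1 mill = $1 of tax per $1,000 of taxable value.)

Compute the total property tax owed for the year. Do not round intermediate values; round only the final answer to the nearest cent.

$19,838.95

Assessed value = $2,287,000 × 0.322 = $736,414
Disability exemption = min($60,000, 30% × $736,414) = min($60,000, $220,924.2) = $60,000 (dollar cap binds)
Taxable value = $736,414 − $57,800 − $60,000 = $618,614
City of Willowmere: $618,614 × 0.00803 = $4,967.47042
Water District: $618,614 × 0.00537 = $3,321.95718
Millbrook County: $618,614 × 0.00798 = $4,936.53972
Eastcliff ISD: $618,614 × 0.01069 = $6,612.98366
Total = $19,838.95098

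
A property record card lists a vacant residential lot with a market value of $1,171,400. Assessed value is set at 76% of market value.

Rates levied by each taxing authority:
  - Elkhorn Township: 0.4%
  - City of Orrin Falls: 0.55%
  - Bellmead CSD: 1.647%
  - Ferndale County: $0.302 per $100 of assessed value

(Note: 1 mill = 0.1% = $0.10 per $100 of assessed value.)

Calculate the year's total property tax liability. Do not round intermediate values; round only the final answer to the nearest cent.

Assessed value = $1,171,400 × 0.76 = $890,264
Elkhorn Township: $890,264 × 0.004 = $3,561.056
City of Orrin Falls: $890,264 × 0.0055 = $4,896.452
Bellmead CSD: $890,264 × 0.01647 = $14,662.64808
Ferndale County: $890,264 × 0.00302 = $2,688.59728
Total = $25,808.75336

$25,808.75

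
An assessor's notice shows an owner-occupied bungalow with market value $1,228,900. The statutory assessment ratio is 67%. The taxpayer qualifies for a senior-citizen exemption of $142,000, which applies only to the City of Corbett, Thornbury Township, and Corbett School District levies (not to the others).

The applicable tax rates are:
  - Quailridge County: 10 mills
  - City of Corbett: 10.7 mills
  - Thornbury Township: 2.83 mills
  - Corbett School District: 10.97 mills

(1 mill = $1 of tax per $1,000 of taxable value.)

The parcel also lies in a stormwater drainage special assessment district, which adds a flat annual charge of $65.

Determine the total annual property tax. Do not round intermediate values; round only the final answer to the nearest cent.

Assessed value = $1,228,900 × 0.67 = $823,363
Quailridge County: $823,363 × 0.01 = $8,233.63
City of Corbett: ($823,363 − $142,000) × 0.0107 = $681,363 × 0.0107 = $7,290.5841
Thornbury Township: ($823,363 − $142,000) × 0.00283 = $681,363 × 0.00283 = $1,928.25729
Corbett School District: ($823,363 − $142,000) × 0.01097 = $681,363 × 0.01097 = $7,474.55211
Levies subtotal = $24,927.0235
Total = $24,927.0235 + $65 = $24,992.0235

$24,992.02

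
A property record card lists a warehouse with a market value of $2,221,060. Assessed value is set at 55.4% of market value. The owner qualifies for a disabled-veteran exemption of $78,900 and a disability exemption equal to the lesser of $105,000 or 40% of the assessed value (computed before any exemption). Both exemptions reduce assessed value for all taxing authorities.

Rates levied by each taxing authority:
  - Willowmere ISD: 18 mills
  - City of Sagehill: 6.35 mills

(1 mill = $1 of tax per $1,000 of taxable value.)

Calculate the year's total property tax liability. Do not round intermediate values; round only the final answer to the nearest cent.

$25,483.91

Assessed value = $2,221,060 × 0.554 = $1,230,467.24
Disability exemption = min($105,000, 40% × $1,230,467.24) = min($105,000, $492,186.896) = $105,000 (dollar cap binds)
Taxable value = $1,230,467.24 − $78,900 − $105,000 = $1,046,567.24
Willowmere ISD: $1,046,567.24 × 0.018 = $18,838.21032
City of Sagehill: $1,046,567.24 × 0.00635 = $6,645.701974
Total = $25,483.912294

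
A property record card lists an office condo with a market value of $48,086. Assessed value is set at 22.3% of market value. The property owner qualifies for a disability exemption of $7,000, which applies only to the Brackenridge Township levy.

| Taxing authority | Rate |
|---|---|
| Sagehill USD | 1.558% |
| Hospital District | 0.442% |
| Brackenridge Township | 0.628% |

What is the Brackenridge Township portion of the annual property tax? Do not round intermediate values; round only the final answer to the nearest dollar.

$23

Assessed value = $48,086 × 0.223 = $10,723.178
Brackenridge Township taxable value = $10,723.178 − $7,000 = $3,723.178
Brackenridge Township levy = $3,723.178 × 0.00628 = $23.38155784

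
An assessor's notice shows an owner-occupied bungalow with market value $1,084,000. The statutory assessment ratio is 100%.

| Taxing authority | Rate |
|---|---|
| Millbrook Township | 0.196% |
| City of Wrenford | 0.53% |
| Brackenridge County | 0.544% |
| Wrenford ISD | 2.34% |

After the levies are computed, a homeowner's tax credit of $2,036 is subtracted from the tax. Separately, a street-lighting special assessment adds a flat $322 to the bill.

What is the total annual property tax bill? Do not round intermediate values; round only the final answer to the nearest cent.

Assessed value = $1,084,000 × 1 = $1,084,000
Millbrook Township: $1,084,000 × 0.00196 = $2,124.64
City of Wrenford: $1,084,000 × 0.0053 = $5,745.2
Brackenridge County: $1,084,000 × 0.00544 = $5,896.96
Wrenford ISD: $1,084,000 × 0.0234 = $25,365.6
Levies subtotal = $39,132.4
After credit = $39,132.4 − $2,036 = $37,096.4
Total = $37,096.4 + $322 = $37,418.4

$37,418.40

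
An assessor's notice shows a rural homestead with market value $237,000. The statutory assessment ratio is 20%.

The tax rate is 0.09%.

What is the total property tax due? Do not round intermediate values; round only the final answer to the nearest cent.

$42.66

Assessed value = $237,000 × 0.2 = $47,400
Tax = $47,400 × 0.0009 = $42.66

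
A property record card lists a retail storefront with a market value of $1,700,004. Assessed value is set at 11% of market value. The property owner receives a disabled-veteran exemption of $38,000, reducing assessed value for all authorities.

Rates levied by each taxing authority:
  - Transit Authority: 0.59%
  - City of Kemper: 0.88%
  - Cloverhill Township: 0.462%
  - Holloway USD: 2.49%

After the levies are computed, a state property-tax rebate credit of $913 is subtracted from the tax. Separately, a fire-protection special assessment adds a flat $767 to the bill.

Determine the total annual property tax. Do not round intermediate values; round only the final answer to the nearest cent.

$6,442.80

Assessed value = $1,700,004 × 0.11 = $187,000.44
Taxable value = $187,000.44 − $38,000 = $149,000.44
Transit Authority: $149,000.44 × 0.0059 = $879.102596
City of Kemper: $149,000.44 × 0.0088 = $1,311.203872
Cloverhill Township: $149,000.44 × 0.00462 = $688.3820328
Holloway USD: $149,000.44 × 0.0249 = $3,710.110956
Levies subtotal = $6,588.7994568
After credit = $6,588.7994568 − $913 = $5,675.7994568
Total = $5,675.7994568 + $767 = $6,442.7994568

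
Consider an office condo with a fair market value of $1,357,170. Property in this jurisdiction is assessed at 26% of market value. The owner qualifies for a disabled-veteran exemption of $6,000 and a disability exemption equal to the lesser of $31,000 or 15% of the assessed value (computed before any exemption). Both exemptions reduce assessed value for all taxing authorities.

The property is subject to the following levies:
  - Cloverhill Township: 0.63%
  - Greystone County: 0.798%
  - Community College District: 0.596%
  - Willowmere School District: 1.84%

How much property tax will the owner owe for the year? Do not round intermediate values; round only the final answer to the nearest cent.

$12,204.99

Assessed value = $1,357,170 × 0.26 = $352,864.2
Disability exemption = min($31,000, 15% × $352,864.2) = min($31,000, $52,929.63) = $31,000 (dollar cap binds)
Taxable value = $352,864.2 − $6,000 − $31,000 = $315,864.2
Cloverhill Township: $315,864.2 × 0.0063 = $1,989.94446
Greystone County: $315,864.2 × 0.00798 = $2,520.596316
Community College District: $315,864.2 × 0.00596 = $1,882.550632
Willowmere School District: $315,864.2 × 0.0184 = $5,811.90128
Total = $12,204.992688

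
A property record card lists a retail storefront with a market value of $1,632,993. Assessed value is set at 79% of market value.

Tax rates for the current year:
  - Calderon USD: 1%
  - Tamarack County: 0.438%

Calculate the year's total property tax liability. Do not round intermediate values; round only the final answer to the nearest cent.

Assessed value = $1,632,993 × 0.79 = $1,290,064.47
Calderon USD: $1,290,064.47 × 0.01 = $12,900.6447
Tamarack County: $1,290,064.47 × 0.00438 = $5,650.4823786
Total = $12,900.6447 + $5,650.4823786 = $18,551.1270786

$18,551.13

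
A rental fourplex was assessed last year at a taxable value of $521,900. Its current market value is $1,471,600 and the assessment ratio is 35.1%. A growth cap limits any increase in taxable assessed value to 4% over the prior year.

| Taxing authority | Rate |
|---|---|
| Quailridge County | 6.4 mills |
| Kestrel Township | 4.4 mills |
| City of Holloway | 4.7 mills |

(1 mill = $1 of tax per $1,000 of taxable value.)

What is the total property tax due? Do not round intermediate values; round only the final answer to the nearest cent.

$8,006.24

Uncapped assessed value = $1,471,600 × 0.351 = $516,531.6
Cap limit = $521,900 × 1.04 = $542,776
Taxable assessed value = min($516,531.6, $542,776) = $516,531.6 (cap does not bind)
Quailridge County: $516,531.6 × 0.0064 = $3,305.80224
Kestrel Township: $516,531.6 × 0.0044 = $2,272.73904
City of Holloway: $516,531.6 × 0.0047 = $2,427.69852
Total = $8,006.2398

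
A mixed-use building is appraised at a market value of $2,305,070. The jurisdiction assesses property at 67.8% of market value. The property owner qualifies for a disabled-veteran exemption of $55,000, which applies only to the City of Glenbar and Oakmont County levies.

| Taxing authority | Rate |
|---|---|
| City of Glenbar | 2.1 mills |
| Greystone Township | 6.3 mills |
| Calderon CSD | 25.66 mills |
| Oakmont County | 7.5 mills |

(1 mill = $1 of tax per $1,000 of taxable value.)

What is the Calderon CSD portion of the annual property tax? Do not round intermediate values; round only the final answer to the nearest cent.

Assessed value = $2,305,070 × 0.678 = $1,562,837.46
Calderon CSD taxable value = $1,562,837.46 (exemption does not apply)
Calderon CSD levy = $1,562,837.46 × 0.02566 = $40,102.4092236

$40,102.41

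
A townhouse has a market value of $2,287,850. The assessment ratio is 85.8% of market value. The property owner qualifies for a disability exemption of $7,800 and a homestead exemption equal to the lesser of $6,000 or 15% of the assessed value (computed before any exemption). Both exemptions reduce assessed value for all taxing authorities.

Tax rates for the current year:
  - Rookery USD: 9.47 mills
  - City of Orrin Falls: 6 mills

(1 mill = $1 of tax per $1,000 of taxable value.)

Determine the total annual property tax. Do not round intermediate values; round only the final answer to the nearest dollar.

$30,154

Assessed value = $2,287,850 × 0.858 = $1,962,975.3
Homestead exemption = min($6,000, 15% × $1,962,975.3) = min($6,000, $294,446.295) = $6,000 (dollar cap binds)
Taxable value = $1,962,975.3 − $7,800 − $6,000 = $1,949,175.3
Rookery USD: $1,949,175.3 × 0.00947 = $18,458.690091
City of Orrin Falls: $1,949,175.3 × 0.006 = $11,695.0518
Total = $30,153.741891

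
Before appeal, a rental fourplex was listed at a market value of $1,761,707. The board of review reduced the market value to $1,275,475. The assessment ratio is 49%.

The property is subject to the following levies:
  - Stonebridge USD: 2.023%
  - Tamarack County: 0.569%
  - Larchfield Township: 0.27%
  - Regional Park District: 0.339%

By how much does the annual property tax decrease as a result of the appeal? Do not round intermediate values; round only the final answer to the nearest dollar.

Old assessed value = $1,761,707 × 0.49 = $863,236.43
New assessed value = $1,275,475 × 0.49 = $624,982.75
Combined rate = 0.02023 + 0.00569 + 0.0027 + 0.00339 = 0.03201
Old tax = $863,236.43 × 0.03201 = $27,632.1981243
New tax = $624,982.75 × 0.03201 = $20,005.6978275
Reduction = $27,632.1981243 − $20,005.6978275 = $7,626.5002968

$7,627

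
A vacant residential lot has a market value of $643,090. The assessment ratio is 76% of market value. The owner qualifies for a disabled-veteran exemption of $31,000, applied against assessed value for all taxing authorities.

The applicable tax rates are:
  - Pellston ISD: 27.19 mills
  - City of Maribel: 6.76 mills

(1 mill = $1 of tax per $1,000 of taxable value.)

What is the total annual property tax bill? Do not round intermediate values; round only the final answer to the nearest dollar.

Assessed value = $643,090 × 0.76 = $488,748.4
Taxable value = $488,748.4 − $31,000 = $457,748.4
Pellston ISD: $457,748.4 × 0.02719 = $12,446.178996
City of Maribel: $457,748.4 × 0.00676 = $3,094.379184
Total = $12,446.178996 + $3,094.379184 = $15,540.55818

$15,541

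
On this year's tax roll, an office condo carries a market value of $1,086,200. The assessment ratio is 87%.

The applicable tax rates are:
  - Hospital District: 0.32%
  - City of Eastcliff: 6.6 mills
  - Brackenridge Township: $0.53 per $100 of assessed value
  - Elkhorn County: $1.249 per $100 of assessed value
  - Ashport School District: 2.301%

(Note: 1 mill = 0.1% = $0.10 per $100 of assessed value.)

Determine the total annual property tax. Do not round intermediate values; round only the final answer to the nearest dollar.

Assessed value = $1,086,200 × 0.87 = $944,994
Hospital District: $944,994 × 0.0032 = $3,023.9808
City of Eastcliff: $944,994 × 0.0066 = $6,236.9604
Brackenridge Township: $944,994 × 0.0053 = $5,008.4682
Elkhorn County: $944,994 × 0.01249 = $11,802.97506
Ashport School District: $944,994 × 0.02301 = $21,744.31194
Total = $47,816.6964

$47,817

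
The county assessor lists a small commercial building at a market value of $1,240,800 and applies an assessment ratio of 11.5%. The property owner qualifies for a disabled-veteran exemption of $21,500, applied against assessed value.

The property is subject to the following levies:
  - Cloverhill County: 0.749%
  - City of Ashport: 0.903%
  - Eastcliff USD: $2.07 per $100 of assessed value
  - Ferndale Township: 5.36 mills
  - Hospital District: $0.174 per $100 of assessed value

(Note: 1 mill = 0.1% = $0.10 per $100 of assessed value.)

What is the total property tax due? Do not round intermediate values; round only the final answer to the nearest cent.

$5,371.23

Assessed value = $1,240,800 × 0.115 = $142,692
Taxable value = $142,692 − $21,500 = $121,192
Cloverhill County: $121,192 × 0.00749 = $907.72808
City of Ashport: $121,192 × 0.00903 = $1,094.36376
Eastcliff USD: $121,192 × 0.0207 = $2,508.6744
Ferndale Township: $121,192 × 0.00536 = $649.58912
Hospital District: $121,192 × 0.00174 = $210.87408
Total = $5,371.22944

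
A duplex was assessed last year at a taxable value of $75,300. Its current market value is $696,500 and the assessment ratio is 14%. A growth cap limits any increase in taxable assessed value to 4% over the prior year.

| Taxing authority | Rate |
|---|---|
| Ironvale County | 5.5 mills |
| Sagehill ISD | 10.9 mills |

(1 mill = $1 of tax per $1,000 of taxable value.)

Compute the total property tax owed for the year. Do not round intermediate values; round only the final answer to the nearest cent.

Uncapped assessed value = $696,500 × 0.14 = $97,510
Cap limit = $75,300 × 1.04 = $78,312
Taxable assessed value = min($97,510, $78,312) = $78,312 (cap binds)
Ironvale County: $78,312 × 0.0055 = $430.716
Sagehill ISD: $78,312 × 0.0109 = $853.6008
Total = $1,284.3168

$1,284.32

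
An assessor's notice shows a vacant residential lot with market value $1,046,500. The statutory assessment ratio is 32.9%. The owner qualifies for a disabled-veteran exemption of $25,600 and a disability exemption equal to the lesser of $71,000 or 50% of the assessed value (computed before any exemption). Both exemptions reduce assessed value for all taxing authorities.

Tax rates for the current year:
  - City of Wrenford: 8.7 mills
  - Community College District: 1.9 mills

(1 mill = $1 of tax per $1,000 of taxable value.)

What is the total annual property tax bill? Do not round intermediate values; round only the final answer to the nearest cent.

$2,625.60

Assessed value = $1,046,500 × 0.329 = $344,298.5
Disability exemption = min($71,000, 50% × $344,298.5) = min($71,000, $172,149.25) = $71,000 (dollar cap binds)
Taxable value = $344,298.5 − $25,600 − $71,000 = $247,698.5
City of Wrenford: $247,698.5 × 0.0087 = $2,154.97695
Community College District: $247,698.5 × 0.0019 = $470.62715
Total = $2,625.6041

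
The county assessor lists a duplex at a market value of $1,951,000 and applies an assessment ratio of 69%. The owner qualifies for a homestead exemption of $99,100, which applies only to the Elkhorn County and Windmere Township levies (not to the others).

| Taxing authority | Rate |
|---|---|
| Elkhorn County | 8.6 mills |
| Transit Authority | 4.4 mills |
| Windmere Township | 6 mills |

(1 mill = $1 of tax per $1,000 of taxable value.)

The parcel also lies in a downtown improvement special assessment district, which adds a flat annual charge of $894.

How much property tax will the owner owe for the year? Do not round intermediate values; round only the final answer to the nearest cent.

$25,024.75

Assessed value = $1,951,000 × 0.69 = $1,346,190
Elkhorn County: ($1,346,190 − $99,100) × 0.0086 = $1,247,090 × 0.0086 = $10,724.974
Transit Authority: $1,346,190 × 0.0044 = $5,923.236
Windmere Township: ($1,346,190 − $99,100) × 0.006 = $1,247,090 × 0.006 = $7,482.54
Levies subtotal = $24,130.75
Total = $24,130.75 + $894 = $25,024.75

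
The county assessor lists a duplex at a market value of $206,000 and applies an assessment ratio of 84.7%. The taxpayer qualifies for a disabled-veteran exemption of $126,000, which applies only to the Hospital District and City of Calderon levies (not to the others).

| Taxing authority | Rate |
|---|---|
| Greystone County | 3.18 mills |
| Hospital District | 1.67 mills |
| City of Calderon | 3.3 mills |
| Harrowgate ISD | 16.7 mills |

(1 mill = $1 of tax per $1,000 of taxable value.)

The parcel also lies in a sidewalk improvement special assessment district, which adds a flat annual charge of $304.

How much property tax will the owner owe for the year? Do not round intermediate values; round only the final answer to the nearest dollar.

Assessed value = $206,000 × 0.847 = $174,482
Greystone County: $174,482 × 0.00318 = $554.85276
Hospital District: ($174,482 − $126,000) × 0.00167 = $48,482 × 0.00167 = $80.96494
City of Calderon: ($174,482 − $126,000) × 0.0033 = $48,482 × 0.0033 = $159.9906
Harrowgate ISD: $174,482 × 0.0167 = $2,913.8494
Levies subtotal = $3,709.6577
Total = $3,709.6577 + $304 = $4,013.6577

$4,014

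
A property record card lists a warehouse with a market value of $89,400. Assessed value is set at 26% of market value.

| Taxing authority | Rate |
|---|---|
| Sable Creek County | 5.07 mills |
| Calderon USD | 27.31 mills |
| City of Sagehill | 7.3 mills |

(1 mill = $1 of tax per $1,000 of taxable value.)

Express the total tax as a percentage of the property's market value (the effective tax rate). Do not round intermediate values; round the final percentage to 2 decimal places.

1.03%

Assessed value = $89,400 × 0.26 = $23,244
Sable Creek County: $23,244 × 0.00507 = $117.84708
Calderon USD: $23,244 × 0.02731 = $634.79364
City of Sagehill: $23,244 × 0.0073 = $169.6812
Total tax = $922.32192
Effective rate = $922.32192 ÷ $89,400 = 1.03% of market value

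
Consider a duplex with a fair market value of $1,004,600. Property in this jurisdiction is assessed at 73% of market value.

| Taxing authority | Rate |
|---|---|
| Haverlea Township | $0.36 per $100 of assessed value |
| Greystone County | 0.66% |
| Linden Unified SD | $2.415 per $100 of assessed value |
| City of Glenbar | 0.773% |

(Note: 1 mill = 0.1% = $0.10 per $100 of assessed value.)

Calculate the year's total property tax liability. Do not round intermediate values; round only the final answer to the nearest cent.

$30,859.70

Assessed value = $1,004,600 × 0.73 = $733,358
Haverlea Township: $733,358 × 0.0036 = $2,640.0888
Greystone County: $733,358 × 0.0066 = $4,840.1628
Linden Unified SD: $733,358 × 0.02415 = $17,710.5957
City of Glenbar: $733,358 × 0.00773 = $5,668.85734
Total = $30,859.70464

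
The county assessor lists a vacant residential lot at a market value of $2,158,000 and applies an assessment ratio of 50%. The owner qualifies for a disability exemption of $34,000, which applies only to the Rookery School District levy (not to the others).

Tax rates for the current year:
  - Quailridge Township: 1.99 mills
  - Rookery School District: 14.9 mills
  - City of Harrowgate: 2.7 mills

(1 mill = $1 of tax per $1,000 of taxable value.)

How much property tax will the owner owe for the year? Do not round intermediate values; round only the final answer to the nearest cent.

Assessed value = $2,158,000 × 0.5 = $1,079,000
Quailridge Township: $1,079,000 × 0.00199 = $2,147.21
Rookery School District: ($1,079,000 − $34,000) × 0.0149 = $1,045,000 × 0.0149 = $15,570.5
City of Harrowgate: $1,079,000 × 0.0027 = $2,913.3
Total = $20,631.01

$20,631.01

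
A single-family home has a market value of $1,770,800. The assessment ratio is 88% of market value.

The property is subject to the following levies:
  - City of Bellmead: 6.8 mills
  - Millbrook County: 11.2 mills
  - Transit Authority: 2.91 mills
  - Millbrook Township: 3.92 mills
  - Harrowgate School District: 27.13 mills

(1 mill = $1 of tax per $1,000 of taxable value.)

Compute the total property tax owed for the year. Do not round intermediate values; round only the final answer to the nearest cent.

$80,969.48

Assessed value = $1,770,800 × 0.88 = $1,558,304
City of Bellmead: $1,558,304 × 0.0068 = $10,596.4672
Millbrook County: $1,558,304 × 0.0112 = $17,453.0048
Transit Authority: $1,558,304 × 0.00291 = $4,534.66464
Millbrook Township: $1,558,304 × 0.00392 = $6,108.55168
Harrowgate School District: $1,558,304 × 0.02713 = $42,276.78752
Total = $10,596.4672 + $17,453.0048 + $4,534.66464 + $6,108.55168 + $42,276.78752 = $80,969.47584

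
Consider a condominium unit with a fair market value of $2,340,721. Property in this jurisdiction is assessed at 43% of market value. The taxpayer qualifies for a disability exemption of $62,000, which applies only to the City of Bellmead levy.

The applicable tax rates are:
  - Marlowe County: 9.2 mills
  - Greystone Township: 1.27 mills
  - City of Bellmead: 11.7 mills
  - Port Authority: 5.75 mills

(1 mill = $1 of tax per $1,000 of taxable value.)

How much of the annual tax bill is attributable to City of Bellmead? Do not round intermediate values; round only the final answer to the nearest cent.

$11,050.77

Assessed value = $2,340,721 × 0.43 = $1,006,510.03
City of Bellmead taxable value = $1,006,510.03 − $62,000 = $944,510.03
City of Bellmead levy = $944,510.03 × 0.0117 = $11,050.767351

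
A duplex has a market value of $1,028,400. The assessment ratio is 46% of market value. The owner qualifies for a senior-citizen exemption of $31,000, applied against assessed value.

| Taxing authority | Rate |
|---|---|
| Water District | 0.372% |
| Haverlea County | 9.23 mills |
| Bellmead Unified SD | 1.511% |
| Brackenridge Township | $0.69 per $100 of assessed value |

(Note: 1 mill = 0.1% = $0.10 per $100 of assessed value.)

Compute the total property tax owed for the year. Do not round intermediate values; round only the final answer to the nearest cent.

$15,454.56

Assessed value = $1,028,400 × 0.46 = $473,064
Taxable value = $473,064 − $31,000 = $442,064
Water District: $442,064 × 0.00372 = $1,644.47808
Haverlea County: $442,064 × 0.00923 = $4,080.25072
Bellmead Unified SD: $442,064 × 0.01511 = $6,679.58704
Brackenridge Township: $442,064 × 0.0069 = $3,050.2416
Total = $15,454.55744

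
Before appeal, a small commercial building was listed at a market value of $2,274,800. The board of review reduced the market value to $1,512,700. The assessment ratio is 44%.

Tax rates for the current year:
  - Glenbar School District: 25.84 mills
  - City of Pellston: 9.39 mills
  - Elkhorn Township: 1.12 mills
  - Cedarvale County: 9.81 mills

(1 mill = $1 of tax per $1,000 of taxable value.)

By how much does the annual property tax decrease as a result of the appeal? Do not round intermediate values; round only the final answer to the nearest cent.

$15,478.56

Old assessed value = $2,274,800 × 0.44 = $1,000,912
New assessed value = $1,512,700 × 0.44 = $665,588
Combined rate = 0.02584 + 0.00939 + 0.00112 + 0.00981 = 0.04616
Old tax = $1,000,912 × 0.04616 = $46,202.09792
New tax = $665,588 × 0.04616 = $30,723.54208
Reduction = $46,202.09792 − $30,723.54208 = $15,478.55584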